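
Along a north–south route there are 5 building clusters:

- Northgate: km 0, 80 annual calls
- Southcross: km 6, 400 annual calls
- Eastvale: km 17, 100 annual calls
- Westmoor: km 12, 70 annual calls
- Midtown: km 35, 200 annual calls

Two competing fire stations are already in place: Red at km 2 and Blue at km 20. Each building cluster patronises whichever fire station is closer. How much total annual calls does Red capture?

480

The indifferent point is the midpoint (2+20)/2 = 11; building clusters left of it (closer to Red at 2) go to Red, those right go to Blue.
  Northgate at 0 (w=80) → Red
  Southcross at 6 (w=400) → Red
  Westmoor at 12 (w=70) → Blue
  Eastvale at 17 (w=100) → Blue
  Midtown at 35 (w=200) → Blue
Red captures 480; Blue captures 370.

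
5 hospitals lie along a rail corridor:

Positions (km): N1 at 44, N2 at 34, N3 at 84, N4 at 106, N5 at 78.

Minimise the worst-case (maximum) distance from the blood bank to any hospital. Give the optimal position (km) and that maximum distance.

location 70, max distance 36

The 1-center on a line is the midpoint of the two extreme points: leftmost at 34, rightmost at 106.
Optimal location = (34 + 106)/2 = 70; maximum distance = (106 − 34)/2 = 36.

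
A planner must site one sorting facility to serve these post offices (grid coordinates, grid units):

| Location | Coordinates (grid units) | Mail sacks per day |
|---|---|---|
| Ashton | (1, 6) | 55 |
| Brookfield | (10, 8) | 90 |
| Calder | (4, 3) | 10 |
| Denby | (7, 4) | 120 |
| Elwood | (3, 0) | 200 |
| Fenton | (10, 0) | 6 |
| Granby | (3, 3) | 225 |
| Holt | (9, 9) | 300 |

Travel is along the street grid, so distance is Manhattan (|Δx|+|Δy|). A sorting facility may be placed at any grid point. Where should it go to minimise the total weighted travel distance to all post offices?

(7, 4)

Manhattan distance separates: Σwᵢ(|x−xᵢ|+|y−yᵢ|) = Σwᵢ|x−xᵢ| + Σwᵢ|y−yᵢ|, so x and y are optimised independently as 1-D weighted medians.
Total weight W = 1006; half = 503.
x-coordinate, sorted with cumulative weight:
  x=1 (Ashton, w=55) cum 55
  x=3 (Elwood, w=200) cum 255
  x=3 (Granby, w=225) cum 480
  x=4 (Calder, w=10) cum 490
  x=7 (Denby, w=120) cum 610  ← median
  x=9 (Holt, w=300) cum 910
  x=10 (Brookfield, w=90) cum 1000
  x=10 (Fenton, w=6) cum 1006
⇒ x* = 7
y-coordinate, sorted with cumulative weight:
  y=0 (Elwood, w=200) cum 200
  y=0 (Fenton, w=6) cum 206
  y=3 (Calder, w=10) cum 216
  y=3 (Granby, w=225) cum 441
  y=4 (Denby, w=120) cum 561  ← median
  y=6 (Ashton, w=55) cum 616
  y=8 (Brookfield, w=90) cum 706
  y=9 (Holt, w=300) cum 1006
⇒ y* = 4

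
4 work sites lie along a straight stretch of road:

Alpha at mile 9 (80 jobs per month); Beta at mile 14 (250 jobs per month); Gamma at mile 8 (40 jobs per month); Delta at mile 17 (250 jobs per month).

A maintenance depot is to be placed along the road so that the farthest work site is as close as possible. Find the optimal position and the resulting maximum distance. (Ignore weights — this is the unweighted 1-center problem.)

location 12.5, max distance 4.5

The 1-center on a line is the midpoint of the two extreme points: leftmost at 8, rightmost at 17.
Optimal location = (8 + 17)/2 = 12.5; maximum distance = (17 − 8)/2 = 4.5.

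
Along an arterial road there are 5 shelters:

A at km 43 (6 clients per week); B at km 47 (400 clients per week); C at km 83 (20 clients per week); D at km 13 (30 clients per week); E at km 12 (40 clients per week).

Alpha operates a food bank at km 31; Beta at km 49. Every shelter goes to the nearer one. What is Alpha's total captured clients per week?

The indifferent point is the midpoint (31+49)/2 = 40; shelters left of it (closer to Alpha at 31) go to Alpha, those right go to Beta.
  E at 12 (w=40) → Alpha
  D at 13 (w=30) → Alpha
  A at 43 (w=6) → Beta
  B at 47 (w=400) → Beta
  C at 83 (w=20) → Beta
Alpha captures 70; Beta captures 426.

70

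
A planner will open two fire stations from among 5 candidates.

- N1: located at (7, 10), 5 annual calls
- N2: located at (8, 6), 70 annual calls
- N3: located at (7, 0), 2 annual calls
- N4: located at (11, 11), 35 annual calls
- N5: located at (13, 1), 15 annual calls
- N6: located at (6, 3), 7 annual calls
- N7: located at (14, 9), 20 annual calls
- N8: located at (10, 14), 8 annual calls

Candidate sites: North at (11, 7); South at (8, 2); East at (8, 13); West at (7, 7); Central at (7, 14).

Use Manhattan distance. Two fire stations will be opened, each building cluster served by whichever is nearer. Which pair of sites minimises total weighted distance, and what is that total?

Evaluate every pair (each demand assigned to the nearer of the two):
  {North, West}: total = 628
  {North, South}: total = 736
  {East, West}: total = 763
  {North, East}: total = 769
  {North, Central}: total = 769
  {South, West}: total = 812
  {South, East}: total = 816
  {West, Central}: total = 833
  {South, Central}: total = 926
  {East, Central}: total = 1276
Best pair: {North, West} with total 628.

{North, West}, total 628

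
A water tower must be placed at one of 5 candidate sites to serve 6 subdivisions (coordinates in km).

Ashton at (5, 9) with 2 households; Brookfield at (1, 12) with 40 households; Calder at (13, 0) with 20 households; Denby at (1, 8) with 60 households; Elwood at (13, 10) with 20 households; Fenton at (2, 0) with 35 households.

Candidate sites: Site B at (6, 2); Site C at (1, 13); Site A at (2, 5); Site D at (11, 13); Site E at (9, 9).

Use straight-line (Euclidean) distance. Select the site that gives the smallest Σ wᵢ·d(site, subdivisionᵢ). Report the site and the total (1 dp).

Site A, total 1140.9 km

Total weighted distance at each candidate:
  Site B (6, 2): total = 1444.7
  Site C (1, 13): total = 1408.9
  Site A (2, 5): total = 1140.9
  Site D (11, 13): total = 1975.8
  Site E (9, 9): total = 1512.0
Minimum is at Site A with total 1140.9 km.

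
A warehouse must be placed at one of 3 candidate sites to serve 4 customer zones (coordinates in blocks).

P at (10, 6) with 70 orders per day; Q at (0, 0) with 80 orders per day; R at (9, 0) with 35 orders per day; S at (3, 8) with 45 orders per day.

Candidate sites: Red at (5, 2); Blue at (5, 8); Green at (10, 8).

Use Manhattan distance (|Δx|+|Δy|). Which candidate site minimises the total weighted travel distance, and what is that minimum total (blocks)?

Total weighted distance at each candidate:
  Red (5, 2): total = 1760
  Blue (5, 8): total = 2040
  Green (10, 8): total = 2210
Minimum is at Red with total 1760 blocks.

Red, total 1760 blocks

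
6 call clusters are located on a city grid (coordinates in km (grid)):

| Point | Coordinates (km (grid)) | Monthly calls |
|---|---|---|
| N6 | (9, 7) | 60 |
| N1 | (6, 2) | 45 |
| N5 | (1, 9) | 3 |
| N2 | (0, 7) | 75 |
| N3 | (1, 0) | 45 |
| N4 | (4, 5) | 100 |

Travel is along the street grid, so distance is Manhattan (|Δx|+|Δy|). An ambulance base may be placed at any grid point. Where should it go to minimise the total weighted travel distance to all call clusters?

(4, 5)

Manhattan distance separates: Σwᵢ(|x−xᵢ|+|y−yᵢ|) = Σwᵢ|x−xᵢ| + Σwᵢ|y−yᵢ|, so x and y are optimised independently as 1-D weighted medians.
Total weight W = 328; half = 164.
x-coordinate, sorted with cumulative weight:
  x=0 (N2, w=75) cum 75
  x=1 (N5, w=3) cum 78
  x=1 (N3, w=45) cum 123
  x=4 (N4, w=100) cum 223  ← median
  x=6 (N1, w=45) cum 268
  x=9 (N6, w=60) cum 328
⇒ x* = 4
y-coordinate, sorted with cumulative weight:
  y=0 (N3, w=45) cum 45
  y=2 (N1, w=45) cum 90
  y=5 (N4, w=100) cum 190  ← median
  y=7 (N6, w=60) cum 250
  y=7 (N2, w=75) cum 325
  y=9 (N5, w=3) cum 328
⇒ y* = 5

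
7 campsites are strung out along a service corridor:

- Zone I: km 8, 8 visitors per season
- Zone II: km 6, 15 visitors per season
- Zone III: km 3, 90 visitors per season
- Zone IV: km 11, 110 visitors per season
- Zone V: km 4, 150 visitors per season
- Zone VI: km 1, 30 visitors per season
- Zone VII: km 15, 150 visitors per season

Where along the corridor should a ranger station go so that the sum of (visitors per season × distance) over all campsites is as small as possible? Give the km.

For a sum of weighted absolute distances on a line, the optimum is the weighted median (not the mean). Total weight W = 553; half-weight = 276.5.
Sort by position and accumulate weight:
  km 1 (Zone VI, w=30) → cum 30
  km 3 (Zone III, w=90) → cum 120
  km 4 (Zone V, w=150) → cum 270
  km 6 (Zone II, w=15) → cum 285  ≥ 276.5 → median here
  km 8 (Zone I, w=8) → cum 293
  km 11 (Zone IV, w=110) → cum 403
  km 15 (Zone VII, w=150) → cum 553
Optimal location: km 6.

x = 6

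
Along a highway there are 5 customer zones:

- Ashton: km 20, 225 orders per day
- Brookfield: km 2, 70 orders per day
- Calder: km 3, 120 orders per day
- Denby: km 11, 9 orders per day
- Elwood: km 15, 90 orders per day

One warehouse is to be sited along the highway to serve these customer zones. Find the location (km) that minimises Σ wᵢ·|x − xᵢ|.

For a sum of weighted absolute distances on a line, the optimum is the weighted median (not the mean). Total weight W = 514; half-weight = 257.
Sort by position and accumulate weight:
  km 2 (Brookfield, w=70) → cum 70
  km 3 (Calder, w=120) → cum 190
  km 11 (Denby, w=9) → cum 199
  km 15 (Elwood, w=90) → cum 289  ≥ 257 → median here
  km 20 (Ashton, w=225) → cum 514
Optimal location: km 15.

x = 15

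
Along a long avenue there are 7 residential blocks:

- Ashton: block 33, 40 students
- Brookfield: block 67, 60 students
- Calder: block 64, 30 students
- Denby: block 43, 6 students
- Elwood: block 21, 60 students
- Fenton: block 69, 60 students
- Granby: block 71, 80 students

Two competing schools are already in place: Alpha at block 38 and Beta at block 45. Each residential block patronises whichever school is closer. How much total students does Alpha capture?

100

The indifferent point is the midpoint (38+45)/2 = 41.5; residential blocks left of it (closer to Alpha at 38) go to Alpha, those right go to Beta.
  Elwood at 21 (w=60) → Alpha
  Ashton at 33 (w=40) → Alpha
  Denby at 43 (w=6) → Beta
  Calder at 64 (w=30) → Beta
  Brookfield at 67 (w=60) → Beta
  Fenton at 69 (w=60) → Beta
  Granby at 71 (w=80) → Beta
Alpha captures 100; Beta captures 236.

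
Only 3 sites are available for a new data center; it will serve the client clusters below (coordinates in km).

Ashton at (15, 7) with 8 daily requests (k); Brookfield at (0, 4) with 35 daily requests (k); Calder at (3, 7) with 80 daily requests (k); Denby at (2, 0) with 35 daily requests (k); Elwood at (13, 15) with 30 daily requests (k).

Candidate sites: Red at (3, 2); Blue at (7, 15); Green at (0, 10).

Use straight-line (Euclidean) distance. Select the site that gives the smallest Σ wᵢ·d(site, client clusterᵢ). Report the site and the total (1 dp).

Total weighted distance at each candidate:
  Red (3, 2): total = 1200.5
  Blue (7, 15): total = 1995.8
  Green (0, 10): total = 1446.6
Minimum is at Red with total 1200.5 km.

Red, total 1200.5 km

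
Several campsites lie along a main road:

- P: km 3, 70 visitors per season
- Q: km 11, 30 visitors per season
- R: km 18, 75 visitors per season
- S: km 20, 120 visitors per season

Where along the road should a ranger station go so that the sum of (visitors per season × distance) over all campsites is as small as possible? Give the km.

For a sum of weighted absolute distances on a line, the optimum is the weighted median (not the mean). Total weight W = 295; half-weight = 147.5.
Sort by position and accumulate weight:
  km 3 (P, w=70) → cum 70
  km 11 (Q, w=30) → cum 100
  km 18 (R, w=75) → cum 175  ≥ 147.5 → median here
  km 20 (S, w=120) → cum 295
Optimal location: km 18.

x = 18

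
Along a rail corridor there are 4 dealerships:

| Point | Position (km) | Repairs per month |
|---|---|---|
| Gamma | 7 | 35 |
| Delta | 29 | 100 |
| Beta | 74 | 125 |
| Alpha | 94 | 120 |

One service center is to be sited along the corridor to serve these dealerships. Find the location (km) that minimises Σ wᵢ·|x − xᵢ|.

For a sum of weighted absolute distances on a line, the optimum is the weighted median (not the mean). Total weight W = 380; half-weight = 190.
Sort by position and accumulate weight:
  km 7 (Gamma, w=35) → cum 35
  km 29 (Delta, w=100) → cum 135
  km 74 (Beta, w=125) → cum 260  ≥ 190 → median here
  km 94 (Alpha, w=120) → cum 380
Optimal location: km 74.

x = 74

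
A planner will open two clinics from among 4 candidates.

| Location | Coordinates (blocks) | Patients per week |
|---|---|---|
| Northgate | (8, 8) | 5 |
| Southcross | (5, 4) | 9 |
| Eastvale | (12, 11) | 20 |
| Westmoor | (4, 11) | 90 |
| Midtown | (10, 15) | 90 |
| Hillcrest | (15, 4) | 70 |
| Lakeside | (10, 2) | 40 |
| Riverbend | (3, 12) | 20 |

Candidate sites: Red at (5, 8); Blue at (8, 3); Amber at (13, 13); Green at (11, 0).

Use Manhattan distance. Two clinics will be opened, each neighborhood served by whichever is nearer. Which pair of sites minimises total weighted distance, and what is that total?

{Red, Amber}, total 2251

Evaluate every pair (each demand assigned to the nearer of the two):
  {Red, Amber}: total = 2251
  {Blue, Amber}: total = 2461
  {Red, Blue}: total = 2491
  {Red, Green}: total = 2491
  {Amber, Green}: total = 2540
  {Blue, Green}: total = 3601
Best pair: {Red, Amber} with total 2251.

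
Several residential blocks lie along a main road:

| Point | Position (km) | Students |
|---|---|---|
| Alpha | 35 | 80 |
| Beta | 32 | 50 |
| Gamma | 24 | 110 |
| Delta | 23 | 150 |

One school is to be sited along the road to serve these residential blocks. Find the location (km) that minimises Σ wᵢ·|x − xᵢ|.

For a sum of weighted absolute distances on a line, the optimum is the weighted median (not the mean). Total weight W = 390; half-weight = 195.
Sort by position and accumulate weight:
  km 23 (Delta, w=150) → cum 150
  km 24 (Gamma, w=110) → cum 260  ≥ 195 → median here
  km 32 (Beta, w=50) → cum 310
  km 35 (Alpha, w=80) → cum 390
Optimal location: km 24.

x = 24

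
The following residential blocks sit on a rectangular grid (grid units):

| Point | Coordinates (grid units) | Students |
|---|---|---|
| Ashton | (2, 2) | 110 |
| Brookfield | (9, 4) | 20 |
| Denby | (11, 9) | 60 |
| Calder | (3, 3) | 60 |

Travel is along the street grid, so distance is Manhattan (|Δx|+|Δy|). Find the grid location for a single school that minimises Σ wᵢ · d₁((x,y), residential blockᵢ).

(3, 3)

Manhattan distance separates: Σwᵢ(|x−xᵢ|+|y−yᵢ|) = Σwᵢ|x−xᵢ| + Σwᵢ|y−yᵢ|, so x and y are optimised independently as 1-D weighted medians.
Total weight W = 250; half = 125.
x-coordinate, sorted with cumulative weight:
  x=2 (Ashton, w=110) cum 110
  x=3 (Calder, w=60) cum 170  ← median
  x=9 (Brookfield, w=20) cum 190
  x=11 (Denby, w=60) cum 250
⇒ x* = 3
y-coordinate, sorted with cumulative weight:
  y=2 (Ashton, w=110) cum 110
  y=3 (Calder, w=60) cum 170  ← median
  y=4 (Brookfield, w=20) cum 190
  y=9 (Denby, w=60) cum 250
⇒ y* = 3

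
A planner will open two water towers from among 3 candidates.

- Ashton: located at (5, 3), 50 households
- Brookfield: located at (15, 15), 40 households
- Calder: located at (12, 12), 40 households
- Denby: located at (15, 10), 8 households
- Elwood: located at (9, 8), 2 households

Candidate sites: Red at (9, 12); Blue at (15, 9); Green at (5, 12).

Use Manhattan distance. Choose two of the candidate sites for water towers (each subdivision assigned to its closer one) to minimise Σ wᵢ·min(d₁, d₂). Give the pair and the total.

Evaluate every pair (each demand assigned to the nearer of the two):
  {Blue, Green}: total = 952
  {Red, Green}: total = 1002
  {Red, Blue}: total = 1026
Best pair: {Blue, Green} with total 952.

{Blue, Green}, total 952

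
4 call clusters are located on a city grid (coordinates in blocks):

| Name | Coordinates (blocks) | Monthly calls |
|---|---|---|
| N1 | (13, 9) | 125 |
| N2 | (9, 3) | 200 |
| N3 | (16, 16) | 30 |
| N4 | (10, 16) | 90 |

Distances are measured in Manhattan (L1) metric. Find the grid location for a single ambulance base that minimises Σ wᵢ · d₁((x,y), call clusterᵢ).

(10, 9)

Manhattan distance separates: Σwᵢ(|x−xᵢ|+|y−yᵢ|) = Σwᵢ|x−xᵢ| + Σwᵢ|y−yᵢ|, so x and y are optimised independently as 1-D weighted medians.
Total weight W = 445; half = 222.5.
x-coordinate, sorted with cumulative weight:
  x=9 (N2, w=200) cum 200
  x=10 (N4, w=90) cum 290  ← median
  x=13 (N1, w=125) cum 415
  x=16 (N3, w=30) cum 445
⇒ x* = 10
y-coordinate, sorted with cumulative weight:
  y=3 (N2, w=200) cum 200
  y=9 (N1, w=125) cum 325  ← median
  y=16 (N3, w=30) cum 355
  y=16 (N4, w=90) cum 445
⇒ y* = 9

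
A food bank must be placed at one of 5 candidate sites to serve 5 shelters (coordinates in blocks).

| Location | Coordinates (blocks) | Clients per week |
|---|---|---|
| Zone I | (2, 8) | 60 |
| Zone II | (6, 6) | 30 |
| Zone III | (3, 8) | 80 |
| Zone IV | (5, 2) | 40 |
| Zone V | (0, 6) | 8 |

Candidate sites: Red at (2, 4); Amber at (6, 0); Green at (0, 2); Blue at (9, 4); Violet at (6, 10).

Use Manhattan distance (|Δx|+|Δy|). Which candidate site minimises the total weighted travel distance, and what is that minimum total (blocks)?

Red, total 1052 blocks

Total weighted distance at each candidate:
  Red (2, 4): total = 1052
  Amber (6, 0): total = 1996
  Green (0, 2): total = 1732
  Blue (9, 4): total = 1938
  Violet (6, 10): total = 1320
Minimum is at Red with total 1052 blocks.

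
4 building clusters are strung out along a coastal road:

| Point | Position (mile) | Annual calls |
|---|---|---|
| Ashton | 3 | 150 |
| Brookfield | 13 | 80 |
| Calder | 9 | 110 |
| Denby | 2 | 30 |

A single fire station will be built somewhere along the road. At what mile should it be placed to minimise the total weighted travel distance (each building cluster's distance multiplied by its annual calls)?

x = 9

For a sum of weighted absolute distances on a line, the optimum is the weighted median (not the mean). Total weight W = 370; half-weight = 185.
Sort by position and accumulate weight:
  mile 2 (Denby, w=30) → cum 30
  mile 3 (Ashton, w=150) → cum 180
  mile 9 (Calder, w=110) → cum 290  ≥ 185 → median here
  mile 13 (Brookfield, w=80) → cum 370
Optimal location: mile 9.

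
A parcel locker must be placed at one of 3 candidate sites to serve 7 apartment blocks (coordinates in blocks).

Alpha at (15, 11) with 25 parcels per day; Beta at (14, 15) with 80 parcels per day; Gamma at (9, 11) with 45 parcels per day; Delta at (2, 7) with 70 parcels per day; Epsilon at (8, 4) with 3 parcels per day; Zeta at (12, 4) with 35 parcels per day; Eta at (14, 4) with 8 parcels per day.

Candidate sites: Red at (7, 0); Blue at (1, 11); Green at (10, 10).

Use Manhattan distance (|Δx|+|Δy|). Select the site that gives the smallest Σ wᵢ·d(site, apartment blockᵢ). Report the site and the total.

Green, total 2114 blocks

Total weighted distance at each candidate:
  Red (7, 0): total = 4078
  Blue (1, 11): total = 3252
  Green (10, 10): total = 2114
Minimum is at Green with total 2114 blocks.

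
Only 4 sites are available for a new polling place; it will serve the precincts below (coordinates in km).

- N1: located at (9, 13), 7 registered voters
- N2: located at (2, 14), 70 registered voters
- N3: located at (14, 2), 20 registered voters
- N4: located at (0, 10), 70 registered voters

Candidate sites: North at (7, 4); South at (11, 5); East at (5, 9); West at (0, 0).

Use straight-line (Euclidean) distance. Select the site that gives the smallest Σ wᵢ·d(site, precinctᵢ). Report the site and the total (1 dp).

East, total 1032.7 km

Total weighted distance at each candidate:
  North (7, 4): total = 1638.1
  South (11, 5): total = 1879.3
  East (5, 9): total = 1032.7
  West (0, 0): total = 2083.5
Minimum is at East with total 1032.7 km.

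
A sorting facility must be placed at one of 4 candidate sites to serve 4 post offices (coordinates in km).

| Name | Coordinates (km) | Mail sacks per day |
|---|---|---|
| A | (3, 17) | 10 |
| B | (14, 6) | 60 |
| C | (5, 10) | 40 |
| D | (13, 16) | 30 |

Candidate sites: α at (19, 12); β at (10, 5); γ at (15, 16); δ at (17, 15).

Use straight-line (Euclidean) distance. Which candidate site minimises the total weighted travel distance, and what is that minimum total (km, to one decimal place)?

Total weighted distance at each candidate:
  α (19, 12): total = 1418.3
  β (10, 5): total = 1011.2
  γ (15, 16): total = 1249.9
  δ (17, 15): total = 1354.3
Minimum is at β with total 1011.2 km.

β, total 1011.2 km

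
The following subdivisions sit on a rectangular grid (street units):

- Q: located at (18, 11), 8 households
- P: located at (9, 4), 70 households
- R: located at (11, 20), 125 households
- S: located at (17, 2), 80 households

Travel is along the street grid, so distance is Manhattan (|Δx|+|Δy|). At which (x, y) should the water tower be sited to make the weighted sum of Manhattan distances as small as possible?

Manhattan distance separates: Σwᵢ(|x−xᵢ|+|y−yᵢ|) = Σwᵢ|x−xᵢ| + Σwᵢ|y−yᵢ|, so x and y are optimised independently as 1-D weighted medians.
Total weight W = 283; half = 141.5.
x-coordinate, sorted with cumulative weight:
  x=9 (P, w=70) cum 70
  x=11 (R, w=125) cum 195  ← median
  x=17 (S, w=80) cum 275
  x=18 (Q, w=8) cum 283
⇒ x* = 11
y-coordinate, sorted with cumulative weight:
  y=2 (S, w=80) cum 80
  y=4 (P, w=70) cum 150  ← median
  y=11 (Q, w=8) cum 158
  y=20 (R, w=125) cum 283
⇒ y* = 4

(11, 4)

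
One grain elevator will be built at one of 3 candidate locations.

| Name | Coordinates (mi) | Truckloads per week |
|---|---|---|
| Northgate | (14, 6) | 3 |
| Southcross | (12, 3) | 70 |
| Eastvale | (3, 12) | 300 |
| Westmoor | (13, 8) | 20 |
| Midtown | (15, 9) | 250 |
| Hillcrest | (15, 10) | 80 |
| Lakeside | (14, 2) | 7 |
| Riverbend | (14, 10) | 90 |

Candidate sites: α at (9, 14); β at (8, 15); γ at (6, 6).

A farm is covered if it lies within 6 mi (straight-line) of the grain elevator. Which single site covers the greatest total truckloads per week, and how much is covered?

Coverage radius r = 6 mi; a point is covered iff (Δx)²+(Δy)² ≤ 6² = 36.
  α (9, 14): covers {none} → 0
  β (8, 15): covers {Eastvale} → 300
  γ (6, 6): covers {none} → 0
Maximum coverage at β: 300 truckloads per week.

β, covering 300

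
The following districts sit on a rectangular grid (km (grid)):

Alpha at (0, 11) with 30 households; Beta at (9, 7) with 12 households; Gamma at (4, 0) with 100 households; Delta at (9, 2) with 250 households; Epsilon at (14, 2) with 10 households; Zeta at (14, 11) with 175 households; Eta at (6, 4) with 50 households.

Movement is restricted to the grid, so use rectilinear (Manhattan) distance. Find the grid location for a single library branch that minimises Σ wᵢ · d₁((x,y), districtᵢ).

(9, 2)

Manhattan distance separates: Σwᵢ(|x−xᵢ|+|y−yᵢ|) = Σwᵢ|x−xᵢ| + Σwᵢ|y−yᵢ|, so x and y are optimised independently as 1-D weighted medians.
Total weight W = 627; half = 313.5.
x-coordinate, sorted with cumulative weight:
  x=0 (Alpha, w=30) cum 30
  x=4 (Gamma, w=100) cum 130
  x=6 (Eta, w=50) cum 180
  x=9 (Beta, w=12) cum 192
  x=9 (Delta, w=250) cum 442  ← median
  x=14 (Epsilon, w=10) cum 452
  x=14 (Zeta, w=175) cum 627
⇒ x* = 9
y-coordinate, sorted with cumulative weight:
  y=0 (Gamma, w=100) cum 100
  y=2 (Delta, w=250) cum 350  ← median
  y=2 (Epsilon, w=10) cum 360
  y=4 (Eta, w=50) cum 410
  y=7 (Beta, w=12) cum 422
  y=11 (Alpha, w=30) cum 452
  y=11 (Zeta, w=175) cum 627
⇒ y* = 2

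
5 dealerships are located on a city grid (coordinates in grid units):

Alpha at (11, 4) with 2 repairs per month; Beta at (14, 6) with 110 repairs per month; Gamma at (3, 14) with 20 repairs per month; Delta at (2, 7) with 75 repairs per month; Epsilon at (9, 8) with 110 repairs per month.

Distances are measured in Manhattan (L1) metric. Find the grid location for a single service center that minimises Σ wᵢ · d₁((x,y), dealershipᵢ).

(9, 7)

Manhattan distance separates: Σwᵢ(|x−xᵢ|+|y−yᵢ|) = Σwᵢ|x−xᵢ| + Σwᵢ|y−yᵢ|, so x and y are optimised independently as 1-D weighted medians.
Total weight W = 317; half = 158.5.
x-coordinate, sorted with cumulative weight:
  x=2 (Delta, w=75) cum 75
  x=3 (Gamma, w=20) cum 95
  x=9 (Epsilon, w=110) cum 205  ← median
  x=11 (Alpha, w=2) cum 207
  x=14 (Beta, w=110) cum 317
⇒ x* = 9
y-coordinate, sorted with cumulative weight:
  y=4 (Alpha, w=2) cum 2
  y=6 (Beta, w=110) cum 112
  y=7 (Delta, w=75) cum 187  ← median
  y=8 (Epsilon, w=110) cum 297
  y=14 (Gamma, w=20) cum 317
⇒ y* = 7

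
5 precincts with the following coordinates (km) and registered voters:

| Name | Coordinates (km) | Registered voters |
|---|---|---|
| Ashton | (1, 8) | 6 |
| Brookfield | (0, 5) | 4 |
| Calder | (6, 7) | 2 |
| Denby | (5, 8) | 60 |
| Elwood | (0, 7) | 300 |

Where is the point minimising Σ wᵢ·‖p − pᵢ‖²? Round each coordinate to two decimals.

(0.85, 7.16)

The minimiser of Σwᵢ‖p−pᵢ‖² is the weighted centroid p* = (Σwᵢpᵢ)/(Σwᵢ).
Σwᵢ = 372.
Σwᵢxᵢ = 6·1 + 4·0 + 2·6 + 60·5 + 300·0 = 318.
Σwᵢyᵢ = 6·8 + 4·5 + 2·7 + 60·8 + 300·7 = 2662.
x* = 318/372 = 0.85, y* = 2662/372 = 7.16.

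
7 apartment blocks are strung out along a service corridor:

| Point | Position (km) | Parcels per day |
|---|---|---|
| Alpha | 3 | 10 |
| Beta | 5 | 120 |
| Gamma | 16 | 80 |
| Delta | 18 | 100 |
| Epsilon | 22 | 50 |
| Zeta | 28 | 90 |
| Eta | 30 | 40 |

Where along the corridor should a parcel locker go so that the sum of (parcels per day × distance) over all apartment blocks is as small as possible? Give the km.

x = 18

For a sum of weighted absolute distances on a line, the optimum is the weighted median (not the mean). Total weight W = 490; half-weight = 245.
Sort by position and accumulate weight:
  km 3 (Alpha, w=10) → cum 10
  km 5 (Beta, w=120) → cum 130
  km 16 (Gamma, w=80) → cum 210
  km 18 (Delta, w=100) → cum 310  ≥ 245 → median here
  km 22 (Epsilon, w=50) → cum 360
  km 28 (Zeta, w=90) → cum 450
  km 30 (Eta, w=40) → cum 490
Optimal location: km 18.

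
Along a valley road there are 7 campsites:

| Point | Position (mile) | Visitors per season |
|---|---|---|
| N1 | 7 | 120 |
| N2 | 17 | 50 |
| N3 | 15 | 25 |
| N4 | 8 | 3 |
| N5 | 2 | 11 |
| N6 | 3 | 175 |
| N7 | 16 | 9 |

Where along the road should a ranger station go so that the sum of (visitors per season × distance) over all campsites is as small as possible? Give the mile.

For a sum of weighted absolute distances on a line, the optimum is the weighted median (not the mean). Total weight W = 393; half-weight = 196.5.
Sort by position and accumulate weight:
  mile 2 (N5, w=11) → cum 11
  mile 3 (N6, w=175) → cum 186
  mile 7 (N1, w=120) → cum 306  ≥ 196.5 → median here
  mile 8 (N4, w=3) → cum 309
  mile 15 (N3, w=25) → cum 334
  mile 16 (N7, w=9) → cum 343
  mile 17 (N2, w=50) → cum 393
Optimal location: mile 7.

x = 7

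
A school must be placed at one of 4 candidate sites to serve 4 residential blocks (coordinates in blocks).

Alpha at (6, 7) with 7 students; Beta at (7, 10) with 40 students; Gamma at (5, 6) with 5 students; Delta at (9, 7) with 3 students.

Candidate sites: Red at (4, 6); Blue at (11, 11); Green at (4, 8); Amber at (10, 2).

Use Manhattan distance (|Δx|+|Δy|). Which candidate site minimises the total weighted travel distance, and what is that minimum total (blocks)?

Total weighted distance at each candidate:
  Red (4, 6): total = 324
  Blue (11, 11): total = 336
  Green (4, 8): total = 254
  Amber (10, 2): total = 566
Minimum is at Green with total 254 blocks.

Green, total 254 blocks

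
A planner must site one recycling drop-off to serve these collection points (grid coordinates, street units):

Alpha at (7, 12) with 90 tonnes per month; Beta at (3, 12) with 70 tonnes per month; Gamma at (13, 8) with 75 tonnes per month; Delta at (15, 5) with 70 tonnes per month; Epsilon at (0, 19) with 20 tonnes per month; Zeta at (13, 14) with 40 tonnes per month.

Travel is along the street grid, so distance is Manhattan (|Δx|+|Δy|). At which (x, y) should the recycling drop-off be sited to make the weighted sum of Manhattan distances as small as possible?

Manhattan distance separates: Σwᵢ(|x−xᵢ|+|y−yᵢ|) = Σwᵢ|x−xᵢ| + Σwᵢ|y−yᵢ|, so x and y are optimised independently as 1-D weighted medians.
Total weight W = 365; half = 182.5.
x-coordinate, sorted with cumulative weight:
  x=0 (Epsilon, w=20) cum 20
  x=3 (Beta, w=70) cum 90
  x=7 (Alpha, w=90) cum 180
  x=13 (Gamma, w=75) cum 255  ← median
  x=13 (Zeta, w=40) cum 295
  x=15 (Delta, w=70) cum 365
⇒ x* = 13
y-coordinate, sorted with cumulative weight:
  y=5 (Delta, w=70) cum 70
  y=8 (Gamma, w=75) cum 145
  y=12 (Alpha, w=90) cum 235  ← median
  y=12 (Beta, w=70) cum 305
  y=14 (Zeta, w=40) cum 345
  y=19 (Epsilon, w=20) cum 365
⇒ y* = 12

(13, 12)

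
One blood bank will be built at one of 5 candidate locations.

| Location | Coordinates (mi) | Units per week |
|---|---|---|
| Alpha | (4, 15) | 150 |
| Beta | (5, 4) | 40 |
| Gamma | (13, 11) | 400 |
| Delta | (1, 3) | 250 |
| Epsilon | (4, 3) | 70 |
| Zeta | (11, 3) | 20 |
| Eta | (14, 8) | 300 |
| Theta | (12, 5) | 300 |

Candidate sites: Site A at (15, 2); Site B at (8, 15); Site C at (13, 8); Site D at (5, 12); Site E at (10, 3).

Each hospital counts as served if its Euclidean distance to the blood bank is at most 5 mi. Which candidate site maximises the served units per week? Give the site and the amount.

Coverage radius r = 5 mi; a point is covered iff (Δx)²+(Δy)² ≤ 5² = 25.
  Site A (15, 2): covers {Zeta, Theta} → 320
  Site B (8, 15): covers {Alpha} → 150
  Site C (13, 8): covers {Gamma, Eta, Theta} → 1000
  Site D (5, 12): covers {Alpha} → 150
  Site E (10, 3): covers {Zeta, Theta} → 320
Maximum coverage at Site C: 1000 units per week.

Site C, covering 1000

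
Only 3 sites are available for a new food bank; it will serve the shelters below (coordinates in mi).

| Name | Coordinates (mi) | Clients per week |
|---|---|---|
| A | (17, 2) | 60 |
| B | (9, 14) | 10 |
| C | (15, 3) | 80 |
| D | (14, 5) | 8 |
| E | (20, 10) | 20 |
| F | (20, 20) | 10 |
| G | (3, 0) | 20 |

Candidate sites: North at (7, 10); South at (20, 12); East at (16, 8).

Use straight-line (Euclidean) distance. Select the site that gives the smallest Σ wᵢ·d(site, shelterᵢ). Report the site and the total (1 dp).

East, total 1415.1 mi

Total weighted distance at each candidate:
  North (7, 10): total = 2371.7
  South (20, 12): total = 2171.8
  East (16, 8): total = 1415.1
Minimum is at East with total 1415.1 mi.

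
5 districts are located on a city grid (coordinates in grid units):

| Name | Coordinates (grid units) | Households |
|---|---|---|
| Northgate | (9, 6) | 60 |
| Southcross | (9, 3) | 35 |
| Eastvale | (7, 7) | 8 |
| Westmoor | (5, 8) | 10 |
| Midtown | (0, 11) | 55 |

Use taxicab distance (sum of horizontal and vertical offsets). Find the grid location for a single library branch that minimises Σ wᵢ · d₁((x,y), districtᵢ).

(9, 6)

Manhattan distance separates: Σwᵢ(|x−xᵢ|+|y−yᵢ|) = Σwᵢ|x−xᵢ| + Σwᵢ|y−yᵢ|, so x and y are optimised independently as 1-D weighted medians.
Total weight W = 168; half = 84.
x-coordinate, sorted with cumulative weight:
  x=0 (Midtown, w=55) cum 55
  x=5 (Westmoor, w=10) cum 65
  x=7 (Eastvale, w=8) cum 73
  x=9 (Northgate, w=60) cum 133  ← median
  x=9 (Southcross, w=35) cum 168
⇒ x* = 9
y-coordinate, sorted with cumulative weight:
  y=3 (Southcross, w=35) cum 35
  y=6 (Northgate, w=60) cum 95  ← median
  y=7 (Eastvale, w=8) cum 103
  y=8 (Westmoor, w=10) cum 113
  y=11 (Midtown, w=55) cum 168
⇒ y* = 6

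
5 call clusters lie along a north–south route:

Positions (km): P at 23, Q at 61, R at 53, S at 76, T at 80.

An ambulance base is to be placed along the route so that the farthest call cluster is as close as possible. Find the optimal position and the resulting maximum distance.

location 51.5, max distance 28.5

The 1-center on a line is the midpoint of the two extreme points: leftmost at 23, rightmost at 80.
Optimal location = (23 + 80)/2 = 51.5; maximum distance = (80 − 23)/2 = 28.5.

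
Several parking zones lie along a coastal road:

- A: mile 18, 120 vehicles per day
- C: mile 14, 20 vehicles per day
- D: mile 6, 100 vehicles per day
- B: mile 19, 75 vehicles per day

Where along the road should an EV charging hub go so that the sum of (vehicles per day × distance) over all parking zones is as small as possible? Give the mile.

For a sum of weighted absolute distances on a line, the optimum is the weighted median (not the mean). Total weight W = 315; half-weight = 157.5.
Sort by position and accumulate weight:
  mile 6 (D, w=100) → cum 100
  mile 14 (C, w=20) → cum 120
  mile 18 (A, w=120) → cum 240  ≥ 157.5 → median here
  mile 19 (B, w=75) → cum 315
Optimal location: mile 18.

x = 18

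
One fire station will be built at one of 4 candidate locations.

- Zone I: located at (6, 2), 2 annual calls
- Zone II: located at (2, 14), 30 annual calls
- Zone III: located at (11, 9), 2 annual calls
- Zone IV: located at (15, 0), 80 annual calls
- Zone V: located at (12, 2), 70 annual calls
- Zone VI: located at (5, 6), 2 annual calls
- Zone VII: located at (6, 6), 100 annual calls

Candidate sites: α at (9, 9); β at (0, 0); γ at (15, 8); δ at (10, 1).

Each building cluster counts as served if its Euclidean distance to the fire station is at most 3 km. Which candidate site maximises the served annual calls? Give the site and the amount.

Coverage radius r = 3 km; a point is covered iff (Δx)²+(Δy)² ≤ 3² = 9.
  α (9, 9): covers {Zone III} → 2
  β (0, 0): covers {none} → 0
  γ (15, 8): covers {none} → 0
  δ (10, 1): covers {Zone V} → 70
Maximum coverage at δ: 70 annual calls.

δ, covering 70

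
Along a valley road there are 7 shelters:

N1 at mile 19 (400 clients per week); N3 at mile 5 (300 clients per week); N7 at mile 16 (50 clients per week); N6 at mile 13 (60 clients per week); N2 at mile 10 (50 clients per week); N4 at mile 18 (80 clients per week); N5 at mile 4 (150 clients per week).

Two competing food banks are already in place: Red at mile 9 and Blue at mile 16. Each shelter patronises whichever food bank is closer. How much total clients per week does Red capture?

500

The indifferent point is the midpoint (9+16)/2 = 12.5; shelters left of it (closer to Red at 9) go to Red, those right go to Blue.
  N5 at 4 (w=150) → Red
  N3 at 5 (w=300) → Red
  N2 at 10 (w=50) → Red
  N6 at 13 (w=60) → Blue
  N7 at 16 (w=50) → Blue
  N4 at 18 (w=80) → Blue
  N1 at 19 (w=400) → Blue
Red captures 500; Blue captures 590.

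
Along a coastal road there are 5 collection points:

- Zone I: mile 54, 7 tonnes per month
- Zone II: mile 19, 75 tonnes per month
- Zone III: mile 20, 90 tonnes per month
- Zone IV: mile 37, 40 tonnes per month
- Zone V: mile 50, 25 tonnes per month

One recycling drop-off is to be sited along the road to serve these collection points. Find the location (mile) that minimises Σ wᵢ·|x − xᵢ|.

For a sum of weighted absolute distances on a line, the optimum is the weighted median (not the mean). Total weight W = 237; half-weight = 118.5.
Sort by position and accumulate weight:
  mile 19 (Zone II, w=75) → cum 75
  mile 20 (Zone III, w=90) → cum 165  ≥ 118.5 → median here
  mile 37 (Zone IV, w=40) → cum 205
  mile 50 (Zone V, w=25) → cum 230
  mile 54 (Zone I, w=7) → cum 237
Optimal location: mile 20.

x = 20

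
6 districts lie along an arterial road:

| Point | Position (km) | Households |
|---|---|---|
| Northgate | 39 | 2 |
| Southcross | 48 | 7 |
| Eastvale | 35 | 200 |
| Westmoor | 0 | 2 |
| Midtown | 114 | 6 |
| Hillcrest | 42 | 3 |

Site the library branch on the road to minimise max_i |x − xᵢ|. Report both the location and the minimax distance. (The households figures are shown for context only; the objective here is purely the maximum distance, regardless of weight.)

location 57, max distance 57

The 1-center on a line is the midpoint of the two extreme points: leftmost at 0, rightmost at 114.
Optimal location = (0 + 114)/2 = 57; maximum distance = (114 − 0)/2 = 57.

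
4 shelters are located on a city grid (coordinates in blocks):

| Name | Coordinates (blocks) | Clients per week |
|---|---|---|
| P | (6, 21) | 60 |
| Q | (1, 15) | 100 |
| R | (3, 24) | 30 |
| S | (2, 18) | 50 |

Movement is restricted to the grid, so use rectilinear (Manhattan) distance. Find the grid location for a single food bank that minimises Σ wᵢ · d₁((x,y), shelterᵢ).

Manhattan distance separates: Σwᵢ(|x−xᵢ|+|y−yᵢ|) = Σwᵢ|x−xᵢ| + Σwᵢ|y−yᵢ|, so x and y are optimised independently as 1-D weighted medians.
Total weight W = 240; half = 120.
x-coordinate, sorted with cumulative weight:
  x=1 (Q, w=100) cum 100
  x=2 (S, w=50) cum 150  ← median
  x=3 (R, w=30) cum 180
  x=6 (P, w=60) cum 240
⇒ x* = 2
y-coordinate, sorted with cumulative weight:
  y=15 (Q, w=100) cum 100
  y=18 (S, w=50) cum 150  ← median
  y=21 (P, w=60) cum 210
  y=24 (R, w=30) cum 240
⇒ y* = 18

(2, 18)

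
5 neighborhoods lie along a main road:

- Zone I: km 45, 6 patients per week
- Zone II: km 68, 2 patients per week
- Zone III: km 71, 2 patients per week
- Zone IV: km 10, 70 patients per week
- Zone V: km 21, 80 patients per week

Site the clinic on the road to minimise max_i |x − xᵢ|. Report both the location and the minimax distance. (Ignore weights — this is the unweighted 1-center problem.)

The 1-center on a line is the midpoint of the two extreme points: leftmost at 10, rightmost at 71.
Optimal location = (10 + 71)/2 = 40.5; maximum distance = (71 − 10)/2 = 30.5.

location 40.5, max distance 30.5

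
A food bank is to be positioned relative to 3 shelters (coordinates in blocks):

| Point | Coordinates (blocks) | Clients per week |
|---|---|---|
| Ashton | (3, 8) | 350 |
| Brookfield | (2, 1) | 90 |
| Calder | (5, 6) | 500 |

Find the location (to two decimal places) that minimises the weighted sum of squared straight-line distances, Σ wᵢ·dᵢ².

The minimiser of Σwᵢ‖p−pᵢ‖² is the weighted centroid p* = (Σwᵢpᵢ)/(Σwᵢ).
Σwᵢ = 940.
Σwᵢxᵢ = 350·3 + 90·2 + 500·5 = 3730.
Σwᵢyᵢ = 350·8 + 90·1 + 500·6 = 5890.
x* = 3730/940 = 3.97, y* = 5890/940 = 6.27.

(3.97, 6.27)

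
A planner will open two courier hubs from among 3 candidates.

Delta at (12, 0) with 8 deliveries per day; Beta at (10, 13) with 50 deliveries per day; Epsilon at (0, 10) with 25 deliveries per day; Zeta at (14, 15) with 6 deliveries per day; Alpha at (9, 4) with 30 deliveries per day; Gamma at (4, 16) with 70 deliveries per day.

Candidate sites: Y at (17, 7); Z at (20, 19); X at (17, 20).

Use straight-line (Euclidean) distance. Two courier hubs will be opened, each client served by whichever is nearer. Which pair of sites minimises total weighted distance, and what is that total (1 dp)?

{Y, X}, total 2204.8

Evaluate every pair (each demand assigned to the nearer of the two):
  {Y, X}: total = 2204.8
  {Y, Z}: total = 2367.7
  {Z, X}: total = 2676.7
Best pair: {Y, X} with total 2204.8.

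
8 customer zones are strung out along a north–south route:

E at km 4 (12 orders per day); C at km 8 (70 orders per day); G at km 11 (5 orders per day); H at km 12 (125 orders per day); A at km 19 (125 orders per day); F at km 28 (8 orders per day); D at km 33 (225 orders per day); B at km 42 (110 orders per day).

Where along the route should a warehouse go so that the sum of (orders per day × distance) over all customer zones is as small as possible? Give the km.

For a sum of weighted absolute distances on a line, the optimum is the weighted median (not the mean). Total weight W = 680; half-weight = 340.
Sort by position and accumulate weight:
  km 4 (E, w=12) → cum 12
  km 8 (C, w=70) → cum 82
  km 11 (G, w=5) → cum 87
  km 12 (H, w=125) → cum 212
  km 19 (A, w=125) → cum 337
  km 28 (F, w=8) → cum 345  ≥ 340 → median here
  km 33 (D, w=225) → cum 570
  km 42 (B, w=110) → cum 680
Optimal location: km 28.

x = 28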